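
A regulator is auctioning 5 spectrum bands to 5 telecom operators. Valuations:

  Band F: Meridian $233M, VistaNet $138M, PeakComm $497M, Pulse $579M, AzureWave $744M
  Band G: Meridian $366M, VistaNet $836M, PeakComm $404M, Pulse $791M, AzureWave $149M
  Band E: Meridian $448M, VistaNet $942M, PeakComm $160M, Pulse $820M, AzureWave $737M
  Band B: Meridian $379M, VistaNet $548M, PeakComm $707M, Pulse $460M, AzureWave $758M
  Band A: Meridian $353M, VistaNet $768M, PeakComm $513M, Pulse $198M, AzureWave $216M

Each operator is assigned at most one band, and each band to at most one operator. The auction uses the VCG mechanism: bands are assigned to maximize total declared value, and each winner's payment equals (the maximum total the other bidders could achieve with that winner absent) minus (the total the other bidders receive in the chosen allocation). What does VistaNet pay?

Efficient allocation: Meridian→Band A ($353M), VistaNet→Band E ($942M), PeakComm→Band B ($707M), Pulse→Band G ($791M), AzureWave→Band F ($744M); total welfare W = $3537M.
VistaNet receives Band E at value $942M, so the others get W − 942 = $2595M.
Without VistaNet: best allocation of the remaining 4 bidders over all 5 bands is Meridian→Band E ($448M), PeakComm→Band B ($707M), Pulse→Band G ($791M), AzureWave→Band F ($744M), total $2690M.
VCG payment = (others' best without VistaNet) − (others' welfare with VistaNet) = 2690 − 2595 = $95M.

VistaNet pays $95M.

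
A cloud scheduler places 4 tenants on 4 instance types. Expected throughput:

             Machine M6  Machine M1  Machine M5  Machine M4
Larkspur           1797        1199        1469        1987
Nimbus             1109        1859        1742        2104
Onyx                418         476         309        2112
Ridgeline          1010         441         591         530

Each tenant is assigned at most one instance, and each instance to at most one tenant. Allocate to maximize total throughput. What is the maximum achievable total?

Optimal: Larkspur→Machine M5 (1469 ops/s), Nimbus→Machine M1 (1859 ops/s), Onyx→Machine M4 (2112 ops/s), Ridgeline→Machine M6 (1010 ops/s) — total 1469+1859+2112+1010 = 6450 ops/s.
Column-greedy (each instance in turn goes to its best remaining tenant) gives 6359 ops/s, worse by 91.

Maximum total: 6450 ops/s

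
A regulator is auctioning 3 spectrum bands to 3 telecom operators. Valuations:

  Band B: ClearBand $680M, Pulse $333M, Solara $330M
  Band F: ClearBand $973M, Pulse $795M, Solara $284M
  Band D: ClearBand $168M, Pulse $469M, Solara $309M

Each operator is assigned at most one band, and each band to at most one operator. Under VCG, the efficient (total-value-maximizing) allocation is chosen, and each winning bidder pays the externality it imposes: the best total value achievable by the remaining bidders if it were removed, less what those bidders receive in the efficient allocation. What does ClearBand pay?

Efficient allocation: ClearBand→Band B ($680M), Pulse→Band F ($795M), Solara→Band D ($309M); total welfare W = $1784M.
ClearBand receives Band B at value $680M, so the others get W − 680 = $1104M.
Without ClearBand: best allocation of the remaining 2 bidders over all 3 bands is Pulse→Band F ($795M), Solara→Band B ($330M), total $1125M.
VCG payment = (others' best without ClearBand) − (others' welfare with ClearBand) = 1125 − 1104 = $21M.

ClearBand pays $21M.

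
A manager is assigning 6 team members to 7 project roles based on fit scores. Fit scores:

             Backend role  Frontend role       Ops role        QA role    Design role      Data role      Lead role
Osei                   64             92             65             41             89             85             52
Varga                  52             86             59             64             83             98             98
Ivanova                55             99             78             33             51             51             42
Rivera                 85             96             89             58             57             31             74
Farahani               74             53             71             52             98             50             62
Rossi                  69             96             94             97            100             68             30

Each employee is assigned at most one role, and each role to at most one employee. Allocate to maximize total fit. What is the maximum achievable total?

Optimal: Osei→Data role (85 pts), Varga→Lead role (98 pts), Ivanova→Frontend role (99 pts), Rivera→Ops role (89 pts), Farahani→Design role (98 pts), Rossi→QA role (97 pts) — total 85+98+99+89+98+97 = 566 pts.
Column-greedy (each role in turn goes to its best remaining employee) gives 525 pts, worse by 41.
Next-best assignment: Osei→Data role, Varga→Lead role, Ivanova→Frontend role, Rivera→Backend role, Farahani→Design role, Rossi→QA role = 562 pts.
Swapping Varga↔Rivera (Varga→Ops role 59 pts, Rivera→Lead role 74 pts) loses 54.
Every other assignment is strictly worse.

Max total: 566 pts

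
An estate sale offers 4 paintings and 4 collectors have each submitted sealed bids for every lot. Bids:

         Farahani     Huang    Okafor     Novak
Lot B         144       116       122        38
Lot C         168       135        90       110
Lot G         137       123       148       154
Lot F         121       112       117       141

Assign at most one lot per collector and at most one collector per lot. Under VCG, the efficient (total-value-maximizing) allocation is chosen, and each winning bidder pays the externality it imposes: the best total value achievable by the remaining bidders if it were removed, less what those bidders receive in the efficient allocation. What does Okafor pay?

Efficient allocation: Farahani→Lot C ($168), Huang→Lot B ($116), Okafor→Lot G ($148), Novak→Lot F ($141); total welfare W = $573.
Okafor receives Lot G at value $148, so the others get W − 148 = $425.
Without Okafor: best allocation of the remaining 3 bidders over all 4 lots is Farahani→Lot C ($168), Huang→Lot B ($116), Novak→Lot G ($154), total $438.
VCG payment = (others' best without Okafor) − (others' welfare with Okafor) = 438 − 425 = $13.

Okafor pays $13.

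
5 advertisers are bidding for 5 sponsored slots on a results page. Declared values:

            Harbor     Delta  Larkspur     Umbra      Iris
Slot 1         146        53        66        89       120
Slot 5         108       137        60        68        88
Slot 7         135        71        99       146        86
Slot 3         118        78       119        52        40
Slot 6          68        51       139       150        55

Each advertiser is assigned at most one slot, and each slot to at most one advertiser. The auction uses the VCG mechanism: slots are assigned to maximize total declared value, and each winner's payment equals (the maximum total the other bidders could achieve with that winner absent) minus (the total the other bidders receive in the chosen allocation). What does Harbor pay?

Harbor pays $16.

Efficient allocation: Harbor→Slot 7 ($135), Delta→Slot 5 ($137), Larkspur→Slot 3 ($119), Umbra→Slot 6 ($150), Iris→Slot 1 ($120); total welfare W = $661.
Harbor receives Slot 7 at value $135, so the others get W − 135 = $526.
Without Harbor: best allocation of the remaining 4 bidders over all 5 slots is Delta→Slot 5 ($137), Larkspur→Slot 6 ($139), Umbra→Slot 7 ($146), Iris→Slot 1 ($120), total $542.
VCG payment = (others' best without Harbor) − (others' welfare with Harbor) = 542 − 526 = $16.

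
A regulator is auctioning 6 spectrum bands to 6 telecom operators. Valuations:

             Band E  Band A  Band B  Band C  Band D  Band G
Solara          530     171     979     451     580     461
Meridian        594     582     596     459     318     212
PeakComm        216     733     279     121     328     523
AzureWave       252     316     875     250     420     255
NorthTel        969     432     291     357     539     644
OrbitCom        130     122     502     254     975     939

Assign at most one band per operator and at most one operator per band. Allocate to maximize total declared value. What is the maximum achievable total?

This is a one-to-one assignment (maximum-weight bipartite matching).
Optimal: Solara→Band D ($580M), Meridian→Band C ($459M), PeakComm→Band A ($733M), AzureWave→Band B ($875M), NorthTel→Band E ($969M), OrbitCom→Band G ($939M) — total 580+459+733+875+969+939 = $4555M.
Max-entry greedy (repeatedly take the single best remaining cell) gives $4370M, worse by 185.
Swapping AzureWave↔OrbitCom (AzureWave→Band G $255M, OrbitCom→Band B $502M) loses 1057.

Max total: $4555M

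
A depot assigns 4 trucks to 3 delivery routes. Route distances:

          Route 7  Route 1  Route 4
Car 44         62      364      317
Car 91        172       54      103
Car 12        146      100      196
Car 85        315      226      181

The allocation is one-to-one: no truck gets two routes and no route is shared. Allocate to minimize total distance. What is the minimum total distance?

Optimal: Car 44→Route 7 (62 km), Car 12→Route 1 (100 km), Car 91→Route 4 (103 km) — total 62+100+103 = 265 km.
Column-greedy (each route in turn goes to its cheapest remaining truck) gives 297 km, worse by 32.
Next-best assignment: Car 44→Route 7, Car 91→Route 1, Car 85→Route 4 = 297 km.
Swapping Car 91↔Car 44 (Car 91→Route 7 172 km, Car 44→Route 4 317 km) adds 324.

Min total: 265 km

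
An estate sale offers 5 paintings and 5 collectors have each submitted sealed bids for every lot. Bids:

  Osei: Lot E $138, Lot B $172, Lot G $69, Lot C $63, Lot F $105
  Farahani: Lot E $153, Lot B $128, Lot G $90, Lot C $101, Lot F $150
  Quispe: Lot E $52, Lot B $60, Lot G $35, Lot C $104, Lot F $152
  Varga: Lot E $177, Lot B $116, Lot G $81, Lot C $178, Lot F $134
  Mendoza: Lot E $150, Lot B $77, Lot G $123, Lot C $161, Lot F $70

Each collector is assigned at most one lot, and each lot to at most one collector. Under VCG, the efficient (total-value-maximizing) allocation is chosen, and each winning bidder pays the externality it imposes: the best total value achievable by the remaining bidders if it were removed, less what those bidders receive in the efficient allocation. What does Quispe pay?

Efficient allocation: Osei→Lot B ($172), Farahani→Lot E ($153), Quispe→Lot F ($152), Varga→Lot C ($178), Mendoza→Lot G ($123); total welfare W = $778.
Quispe receives Lot F at value $152, so the others get W − 152 = $626.
Without Quispe: best allocation of the remaining 4 bidders over all 5 lots is Osei→Lot B ($172), Farahani→Lot F ($150), Varga→Lot E ($177), Mendoza→Lot C ($161), total $660.
VCG payment = (others' best without Quispe) − (others' welfare with Quispe) = 660 − 626 = $34.

Quispe pays $34.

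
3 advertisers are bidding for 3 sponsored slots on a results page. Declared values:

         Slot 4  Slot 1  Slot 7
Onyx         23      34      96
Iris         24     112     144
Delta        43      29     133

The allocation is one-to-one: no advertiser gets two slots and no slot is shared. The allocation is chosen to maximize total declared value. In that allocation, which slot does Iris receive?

Iris receives Slot 1.

This is the linear assignment problem.
Optimal: Onyx→Slot 4 ($23), Iris→Slot 1 ($112), Delta→Slot 7 ($133) — total 23+112+133 = $268.
Iris's own top slot is Slot 7 ($144), but forcing Iris→Slot 7 and reassigning the rest optimally gives only $221 — worse by 47.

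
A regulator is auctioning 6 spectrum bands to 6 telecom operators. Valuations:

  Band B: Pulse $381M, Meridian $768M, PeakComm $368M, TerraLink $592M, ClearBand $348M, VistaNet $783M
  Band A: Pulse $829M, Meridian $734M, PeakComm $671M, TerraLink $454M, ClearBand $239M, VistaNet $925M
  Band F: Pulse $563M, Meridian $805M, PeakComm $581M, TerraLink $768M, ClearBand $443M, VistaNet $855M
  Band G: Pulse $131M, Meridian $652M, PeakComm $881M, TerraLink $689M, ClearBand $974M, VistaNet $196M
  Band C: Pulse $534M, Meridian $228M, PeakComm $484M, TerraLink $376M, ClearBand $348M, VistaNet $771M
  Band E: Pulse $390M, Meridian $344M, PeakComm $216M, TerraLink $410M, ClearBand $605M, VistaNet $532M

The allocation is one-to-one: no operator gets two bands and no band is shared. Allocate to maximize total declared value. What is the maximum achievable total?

Maximum total: $4622M

This is the linear assignment problem.
Optimal: Pulse→Band A ($829M), Meridian→Band B ($768M), PeakComm→Band G ($881M), TerraLink→Band F ($768M), ClearBand→Band E ($605M), VistaNet→Band C ($771M) — total 829+768+881+768+605+771 = $4622M.
Next-best assignment: Pulse→Band A, Meridian→Band F, PeakComm→Band G, TerraLink→Band B, ClearBand→Band E, VistaNet→Band C = $4483M.
Swapping TerraLink↔VistaNet (TerraLink→Band C $376M, VistaNet→Band F $855M) loses 308.
Every other assignment is strictly worse.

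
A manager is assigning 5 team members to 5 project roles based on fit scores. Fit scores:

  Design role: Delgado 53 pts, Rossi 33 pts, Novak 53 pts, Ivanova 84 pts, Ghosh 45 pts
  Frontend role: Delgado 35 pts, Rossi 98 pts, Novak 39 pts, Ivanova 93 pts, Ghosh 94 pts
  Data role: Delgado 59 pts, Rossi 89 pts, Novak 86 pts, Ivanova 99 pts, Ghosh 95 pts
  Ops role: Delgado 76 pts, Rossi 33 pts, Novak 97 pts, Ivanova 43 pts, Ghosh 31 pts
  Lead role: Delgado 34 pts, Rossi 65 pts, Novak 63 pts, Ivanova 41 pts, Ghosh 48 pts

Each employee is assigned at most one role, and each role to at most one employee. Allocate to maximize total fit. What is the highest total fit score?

Max total: 416 pts

Optimal: Delgado→Ops role (76 pts), Rossi→Frontend role (98 pts), Novak→Lead role (63 pts), Ivanova→Design role (84 pts), Ghosh→Data role (95 pts) — total 76+98+63+84+95 = 416 pts.
Max-entry greedy (repeatedly take the single best remaining cell) gives 395 pts, worse by 21.
Swapping Novak↔Ivanova (Novak→Design role 53 pts, Ivanova→Lead role 41 pts) loses 53.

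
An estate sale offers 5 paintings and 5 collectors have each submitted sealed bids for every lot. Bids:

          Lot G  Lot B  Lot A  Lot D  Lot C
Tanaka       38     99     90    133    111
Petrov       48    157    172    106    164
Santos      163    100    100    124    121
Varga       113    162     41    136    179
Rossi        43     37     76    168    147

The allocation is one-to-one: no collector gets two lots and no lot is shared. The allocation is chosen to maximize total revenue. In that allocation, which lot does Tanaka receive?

Tanaka receives Lot B.

This is a one-to-one assignment (maximum-weight bipartite matching).
Optimal: Tanaka→Lot B ($99), Petrov→Lot A ($172), Santos→Lot G ($163), Varga→Lot C ($179), Rossi→Lot D ($168) — total 99+172+163+179+168 = $781.
Tanaka's own top lot is Lot D ($133), but forcing Tanaka→Lot D and reassigning the rest optimally gives only $777 — worse by 4.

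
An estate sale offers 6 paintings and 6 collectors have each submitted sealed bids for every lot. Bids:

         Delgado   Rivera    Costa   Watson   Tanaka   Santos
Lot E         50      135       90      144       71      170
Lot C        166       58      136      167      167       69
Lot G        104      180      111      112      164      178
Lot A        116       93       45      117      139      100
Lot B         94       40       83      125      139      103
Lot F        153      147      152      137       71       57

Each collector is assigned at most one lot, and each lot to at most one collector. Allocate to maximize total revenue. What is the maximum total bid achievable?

Maximum total: $932

Treat this as an assignment problem: match each collector to one lot.
Optimal: Delgado→Lot C ($166), Rivera→Lot G ($180), Costa→Lot F ($152), Watson→Lot B ($125), Tanaka→Lot A ($139), Santos→Lot E ($170) — total 166+180+152+125+139+170 = $932.
Max-entry greedy (repeatedly take the single best remaining cell) gives $892, worse by 40.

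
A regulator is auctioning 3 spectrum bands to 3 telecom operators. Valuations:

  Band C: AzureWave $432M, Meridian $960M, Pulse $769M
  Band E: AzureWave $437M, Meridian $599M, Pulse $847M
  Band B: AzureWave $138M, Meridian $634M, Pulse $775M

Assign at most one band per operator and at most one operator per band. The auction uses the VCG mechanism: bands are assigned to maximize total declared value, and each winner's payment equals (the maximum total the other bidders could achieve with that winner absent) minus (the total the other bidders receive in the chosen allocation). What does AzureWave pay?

Efficient allocation: AzureWave→Band E ($437M), Meridian→Band C ($960M), Pulse→Band B ($775M); total welfare W = $2172M.
AzureWave receives Band E at value $437M, so the others get W − 437 = $1735M.
Without AzureWave: best allocation of the remaining 2 bidders over all 3 bands is Meridian→Band C ($960M), Pulse→Band E ($847M), total $1807M.
VCG payment = (others' best without AzureWave) − (others' welfare with AzureWave) = 1807 − 1735 = $72M.

AzureWave pays $72M.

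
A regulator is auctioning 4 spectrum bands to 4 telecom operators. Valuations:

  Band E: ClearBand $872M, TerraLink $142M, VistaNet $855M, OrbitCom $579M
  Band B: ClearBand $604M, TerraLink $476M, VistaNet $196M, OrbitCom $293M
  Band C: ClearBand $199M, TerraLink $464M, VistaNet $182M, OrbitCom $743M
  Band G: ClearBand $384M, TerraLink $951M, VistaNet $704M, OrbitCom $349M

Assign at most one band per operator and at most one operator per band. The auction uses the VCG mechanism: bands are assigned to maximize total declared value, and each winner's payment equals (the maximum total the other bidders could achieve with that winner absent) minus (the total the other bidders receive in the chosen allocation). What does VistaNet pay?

VistaNet pays $268M.

Efficient allocation: ClearBand→Band B ($604M), TerraLink→Band G ($951M), VistaNet→Band E ($855M), OrbitCom→Band C ($743M); total welfare W = $3153M.
VistaNet receives Band E at value $855M, so the others get W − 855 = $2298M.
Without VistaNet: best allocation of the remaining 3 bidders over all 4 bands is ClearBand→Band E ($872M), TerraLink→Band G ($951M), OrbitCom→Band C ($743M), total $2566M.
VCG payment = (others' best without VistaNet) − (others' welfare with VistaNet) = 2566 − 2298 = $268M.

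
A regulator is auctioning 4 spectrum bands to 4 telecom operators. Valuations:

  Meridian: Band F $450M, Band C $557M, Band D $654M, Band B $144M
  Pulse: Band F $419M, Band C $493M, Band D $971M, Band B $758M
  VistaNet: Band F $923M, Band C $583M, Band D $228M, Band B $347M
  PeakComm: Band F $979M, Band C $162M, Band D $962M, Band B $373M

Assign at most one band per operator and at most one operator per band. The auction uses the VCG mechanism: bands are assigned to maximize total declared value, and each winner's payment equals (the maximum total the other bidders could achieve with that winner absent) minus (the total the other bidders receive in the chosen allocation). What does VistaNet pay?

VistaNet pays $230M.

Efficient allocation: Meridian→Band C ($557M), Pulse→Band B ($758M), VistaNet→Band F ($923M), PeakComm→Band D ($962M); total welfare W = $3200M.
VistaNet receives Band F at value $923M, so the others get W − 923 = $2277M.
Without VistaNet: best allocation of the remaining 3 bidders over all 4 bands is Meridian→Band C ($557M), Pulse→Band D ($971M), PeakComm→Band F ($979M), total $2507M.
VCG payment = (others' best without VistaNet) − (others' welfare with VistaNet) = 2507 − 2277 = $230M.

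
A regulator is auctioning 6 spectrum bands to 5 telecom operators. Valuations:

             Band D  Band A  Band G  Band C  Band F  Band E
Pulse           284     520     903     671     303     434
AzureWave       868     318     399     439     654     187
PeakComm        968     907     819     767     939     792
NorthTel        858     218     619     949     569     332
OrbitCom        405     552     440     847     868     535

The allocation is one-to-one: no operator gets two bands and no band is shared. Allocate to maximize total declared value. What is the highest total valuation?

Maximum total: $4495M

Optimal: Pulse→Band G ($903M), AzureWave→Band D ($868M), PeakComm→Band A ($907M), NorthTel→Band C ($949M), OrbitCom→Band F ($868M) — total 903+868+907+949+868 = $4495M.
Row-greedy (each operator in turn takes its best remaining band) gives $4211M, worse by 284.
Next-best assignment: Pulse→Band G, AzureWave→Band D, PeakComm→Band E, NorthTel→Band C, OrbitCom→Band F = $4380M.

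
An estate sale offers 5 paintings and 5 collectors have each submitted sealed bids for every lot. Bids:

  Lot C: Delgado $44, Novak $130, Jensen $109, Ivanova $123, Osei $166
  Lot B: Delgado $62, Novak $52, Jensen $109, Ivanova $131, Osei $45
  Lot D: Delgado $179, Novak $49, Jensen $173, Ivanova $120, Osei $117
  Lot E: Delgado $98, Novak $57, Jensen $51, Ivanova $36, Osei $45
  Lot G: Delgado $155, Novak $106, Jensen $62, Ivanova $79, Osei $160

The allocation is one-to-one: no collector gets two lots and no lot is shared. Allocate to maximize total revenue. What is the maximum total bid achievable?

Treat this as an assignment problem: match each collector to one lot.
Optimal: Delgado→Lot E ($98), Novak→Lot C ($130), Jensen→Lot D ($173), Ivanova→Lot B ($131), Osei→Lot G ($160) — total 98+130+173+131+160 = $692.
Row-greedy (each collector in turn takes its best remaining lot) gives $542, worse by 150.
Swapping Jensen↔Ivanova (Jensen→Lot B $109, Ivanova→Lot D $120) loses 75.

Maximum total: $692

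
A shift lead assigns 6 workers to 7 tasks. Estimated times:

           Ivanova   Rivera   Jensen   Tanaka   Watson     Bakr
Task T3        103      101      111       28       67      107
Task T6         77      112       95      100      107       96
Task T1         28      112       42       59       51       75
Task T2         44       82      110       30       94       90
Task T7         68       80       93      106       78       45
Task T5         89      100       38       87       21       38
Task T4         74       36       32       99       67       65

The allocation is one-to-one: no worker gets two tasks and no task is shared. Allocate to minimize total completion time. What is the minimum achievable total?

Min total: 216 min

Optimal: Ivanova→Task T2 (44 min), Rivera→Task T4 (36 min), Jensen→Task T1 (42 min), Tanaka→Task T3 (28 min), Watson→Task T5 (21 min), Bakr→Task T7 (45 min) — total 44+36+42+28+21+45 = 216 min.
Column-greedy (each task in turn goes to its cheapest remaining worker) gives 295 min, worse by 79.
Swapping Tanaka↔Ivanova (Tanaka→Task T2 30 min, Ivanova→Task T3 103 min) adds 61.
No other one-to-one assignment undercuts 216 min.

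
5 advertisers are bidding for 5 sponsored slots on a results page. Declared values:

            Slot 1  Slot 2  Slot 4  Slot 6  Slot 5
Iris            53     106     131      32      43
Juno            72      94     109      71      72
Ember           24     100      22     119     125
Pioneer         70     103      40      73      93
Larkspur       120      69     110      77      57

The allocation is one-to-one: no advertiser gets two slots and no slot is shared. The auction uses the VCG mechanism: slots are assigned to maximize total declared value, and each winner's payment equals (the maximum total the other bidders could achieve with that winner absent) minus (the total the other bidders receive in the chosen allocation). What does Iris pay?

Iris pays $31.

Efficient allocation: Iris→Slot 4 ($131), Juno→Slot 2 ($94), Ember→Slot 6 ($119), Pioneer→Slot 5 ($93), Larkspur→Slot 1 ($120); total welfare W = $557.
Iris receives Slot 4 at value $131, so the others get W − 131 = $426.
Without Iris: best allocation of the remaining 4 bidders over all 5 slots is Juno→Slot 4 ($109), Ember→Slot 5 ($125), Pioneer→Slot 2 ($103), Larkspur→Slot 1 ($120), total $457.
VCG payment = (others' best without Iris) − (others' welfare with Iris) = 457 − 426 = $31.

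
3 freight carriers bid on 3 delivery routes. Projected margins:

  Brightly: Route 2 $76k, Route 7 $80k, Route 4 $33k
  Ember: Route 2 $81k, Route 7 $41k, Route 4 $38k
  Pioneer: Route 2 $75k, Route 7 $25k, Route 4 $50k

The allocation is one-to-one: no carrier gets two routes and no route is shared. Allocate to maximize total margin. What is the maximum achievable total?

Optimal: Brightly→Route 7 ($80k), Ember→Route 2 ($81k), Pioneer→Route 4 ($50k) — total 80+81+50 = $211k.
Next-best assignment: Brightly→Route 7, Ember→Route 4, Pioneer→Route 2 = $193k.
Every other assignment is strictly worse.

Maximum total: $211k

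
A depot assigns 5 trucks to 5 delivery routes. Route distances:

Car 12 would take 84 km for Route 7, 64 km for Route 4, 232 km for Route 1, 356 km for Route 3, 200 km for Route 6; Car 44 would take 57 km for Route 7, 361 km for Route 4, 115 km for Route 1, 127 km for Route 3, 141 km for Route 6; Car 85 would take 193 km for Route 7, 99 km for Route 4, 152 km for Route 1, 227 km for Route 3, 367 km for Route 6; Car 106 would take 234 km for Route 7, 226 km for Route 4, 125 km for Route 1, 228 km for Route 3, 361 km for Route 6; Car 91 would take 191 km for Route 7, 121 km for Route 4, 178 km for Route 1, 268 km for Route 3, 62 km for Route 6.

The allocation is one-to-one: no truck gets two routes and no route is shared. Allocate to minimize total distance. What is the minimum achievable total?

Optimal: Car 12→Route 7 (84 km), Car 44→Route 3 (127 km), Car 85→Route 4 (99 km), Car 106→Route 1 (125 km), Car 91→Route 6 (62 km) — total 84+127+99+125+62 = 497 km.
Column-greedy (each route in turn goes to its cheapest remaining truck) gives 535 km, worse by 38.
Next-best assignment: Car 12→Route 4, Car 44→Route 7, Car 85→Route 3, Car 106→Route 1, Car 91→Route 6 = 535 km.
No other one-to-one assignment undercuts 497 km.

Minimum total: 497 km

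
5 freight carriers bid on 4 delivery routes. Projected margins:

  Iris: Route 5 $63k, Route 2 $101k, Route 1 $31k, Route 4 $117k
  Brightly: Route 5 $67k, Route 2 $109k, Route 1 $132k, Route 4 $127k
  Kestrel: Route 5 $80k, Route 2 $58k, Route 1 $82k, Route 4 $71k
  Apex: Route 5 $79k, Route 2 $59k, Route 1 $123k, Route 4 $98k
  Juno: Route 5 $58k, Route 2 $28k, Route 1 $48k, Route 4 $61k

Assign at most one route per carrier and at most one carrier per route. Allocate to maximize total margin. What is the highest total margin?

This is a one-to-one assignment (maximum-weight bipartite matching).
Optimal: Kestrel→Route 5 ($80k), Iris→Route 2 ($101k), Apex→Route 1 ($123k), Brightly→Route 4 ($127k) — total 80+101+123+127 = $431k.
Column-greedy (each route in turn goes to its best remaining carrier) gives $429k, worse by 2.
No other one-to-one assignment exceeds $431k.

Maximum total: $431k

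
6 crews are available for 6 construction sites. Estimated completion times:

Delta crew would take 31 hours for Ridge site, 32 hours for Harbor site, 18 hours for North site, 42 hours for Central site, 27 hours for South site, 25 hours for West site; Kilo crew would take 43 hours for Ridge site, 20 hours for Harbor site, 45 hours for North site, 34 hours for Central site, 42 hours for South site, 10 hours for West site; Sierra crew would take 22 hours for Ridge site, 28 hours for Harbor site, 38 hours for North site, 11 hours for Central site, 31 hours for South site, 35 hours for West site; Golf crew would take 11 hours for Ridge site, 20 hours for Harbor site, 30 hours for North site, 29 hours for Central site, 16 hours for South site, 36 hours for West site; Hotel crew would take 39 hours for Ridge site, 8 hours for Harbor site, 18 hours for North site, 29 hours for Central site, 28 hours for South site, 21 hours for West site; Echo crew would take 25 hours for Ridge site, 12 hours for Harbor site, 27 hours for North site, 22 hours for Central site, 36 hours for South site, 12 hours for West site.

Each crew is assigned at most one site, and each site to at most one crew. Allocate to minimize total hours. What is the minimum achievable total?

Min total: 88 hours

This is the linear assignment problem.
Optimal: Delta crew→North site (18 hours), Kilo crew→West site (10 hours), Sierra crew→Central site (11 hours), Golf crew→South site (16 hours), Hotel crew→Harbor site (8 hours), Echo crew→Ridge site (25 hours) — total 18+10+11+16+8+25 = 88 hours.
Next-best assignment: Delta crew→South site, Kilo crew→West site, Sierra crew→Central site, Golf crew→Ridge site, Hotel crew→North site, Echo crew→Harbor site = 89 hours.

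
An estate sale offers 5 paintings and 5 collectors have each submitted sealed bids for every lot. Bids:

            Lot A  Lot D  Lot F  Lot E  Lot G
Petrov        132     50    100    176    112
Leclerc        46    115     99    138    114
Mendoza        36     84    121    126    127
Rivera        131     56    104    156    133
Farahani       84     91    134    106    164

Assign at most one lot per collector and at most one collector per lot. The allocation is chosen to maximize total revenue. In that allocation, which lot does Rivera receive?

Optimal: Petrov→Lot E ($176), Leclerc→Lot D ($115), Mendoza→Lot F ($121), Rivera→Lot A ($131), Farahani→Lot G ($164) — total 176+115+121+131+164 = $707.
Column-greedy (each lot in turn goes to its best remaining collector) gives $664, worse by 43.
Swapping Rivera↔Leclerc (Rivera→Lot D $56, Leclerc→Lot A $46) loses 144.
Rivera's own top lot is Lot E ($156), but forcing Rivera→Lot E and reassigning the rest optimally gives only $688 — worse by 19.

Rivera receives Lot A.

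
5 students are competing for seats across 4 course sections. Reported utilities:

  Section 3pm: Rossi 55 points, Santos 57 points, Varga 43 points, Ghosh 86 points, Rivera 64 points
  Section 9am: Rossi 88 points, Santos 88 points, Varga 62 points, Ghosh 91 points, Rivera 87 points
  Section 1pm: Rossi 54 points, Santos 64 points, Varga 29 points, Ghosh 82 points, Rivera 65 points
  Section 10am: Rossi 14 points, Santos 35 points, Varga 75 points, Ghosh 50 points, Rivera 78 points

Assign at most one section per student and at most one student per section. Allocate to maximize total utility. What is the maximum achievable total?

This is a one-to-one assignment (maximum-weight bipartite matching).
Optimal: Ghosh→Section 3pm (86 points), Rossi→Section 9am (88 points), Santos→Section 1pm (64 points), Rivera→Section 10am (78 points) — total 86+88+64+78 = 316 points.

Max total: 316 points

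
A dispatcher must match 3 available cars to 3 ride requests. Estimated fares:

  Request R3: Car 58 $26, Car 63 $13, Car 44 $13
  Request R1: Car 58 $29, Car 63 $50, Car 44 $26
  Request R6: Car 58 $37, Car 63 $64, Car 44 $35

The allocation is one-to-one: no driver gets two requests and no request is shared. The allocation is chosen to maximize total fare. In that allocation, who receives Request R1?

Car 44 receives Request R1.

Optimal: Car 58→Request R3 ($26), Car 63→Request R6 ($64), Car 44→Request R1 ($26) — total 26+64+26 = $116.
Max-entry greedy (repeatedly take the single best remaining cell) gives $106, worse by 10.
Car 44's own top request is Request R6 ($35), but forcing Car 44→Request R6 and reassigning the rest optimally gives only $111 — worse by 5.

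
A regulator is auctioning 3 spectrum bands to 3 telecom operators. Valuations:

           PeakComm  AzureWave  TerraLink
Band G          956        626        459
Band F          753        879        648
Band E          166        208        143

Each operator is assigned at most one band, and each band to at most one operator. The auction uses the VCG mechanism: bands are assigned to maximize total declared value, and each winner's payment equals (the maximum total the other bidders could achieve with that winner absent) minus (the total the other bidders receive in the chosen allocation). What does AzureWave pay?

Efficient allocation: PeakComm→Band G ($956M), AzureWave→Band F ($879M), TerraLink→Band E ($143M); total welfare W = $1978M.
AzureWave receives Band F at value $879M, so the others get W − 879 = $1099M.
Without AzureWave: best allocation of the remaining 2 bidders over all 3 bands is PeakComm→Band G ($956M), TerraLink→Band F ($648M), total $1604M.
VCG payment = (others' best without AzureWave) − (others' welfare with AzureWave) = 1604 − 1099 = $505M.

AzureWave pays $505M.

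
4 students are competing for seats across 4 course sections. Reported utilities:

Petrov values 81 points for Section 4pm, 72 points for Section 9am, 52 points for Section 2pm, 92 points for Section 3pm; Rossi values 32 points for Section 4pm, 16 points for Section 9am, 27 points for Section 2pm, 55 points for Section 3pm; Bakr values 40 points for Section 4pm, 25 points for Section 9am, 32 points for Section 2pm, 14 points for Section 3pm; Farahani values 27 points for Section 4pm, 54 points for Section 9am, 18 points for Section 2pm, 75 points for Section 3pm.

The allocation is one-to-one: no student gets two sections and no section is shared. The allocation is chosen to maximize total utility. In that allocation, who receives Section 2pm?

Bakr receives Section 2pm.

Optimal: Petrov→Section 4pm (81 points), Rossi→Section 3pm (55 points), Bakr→Section 2pm (32 points), Farahani→Section 9am (54 points) — total 81+55+32+54 = 222 points.
Max-entry greedy (repeatedly take the single best remaining cell) gives 213 points, worse by 9.
Next-best assignment: Petrov→Section 9am, Rossi→Section 2pm, Bakr→Section 4pm, Farahani→Section 3pm = 214 points.
Bakr's own top section is Section 4pm (40 points), but forcing Bakr→Section 4pm and reassigning the rest optimally gives only 214 points — worse by 8.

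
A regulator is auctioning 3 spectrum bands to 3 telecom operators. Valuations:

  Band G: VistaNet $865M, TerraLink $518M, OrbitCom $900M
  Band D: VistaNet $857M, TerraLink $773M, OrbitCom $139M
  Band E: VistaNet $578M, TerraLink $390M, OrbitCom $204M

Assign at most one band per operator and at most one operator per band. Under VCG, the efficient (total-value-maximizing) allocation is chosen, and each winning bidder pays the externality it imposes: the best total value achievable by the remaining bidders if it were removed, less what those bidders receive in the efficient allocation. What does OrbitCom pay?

OrbitCom pays $287M.

Efficient allocation: VistaNet→Band E ($578M), TerraLink→Band D ($773M), OrbitCom→Band G ($900M); total welfare W = $2251M.
OrbitCom receives Band G at value $900M, so the others get W − 900 = $1351M.
Without OrbitCom: best allocation of the remaining 2 bidders over all 3 bands is VistaNet→Band G ($865M), TerraLink→Band D ($773M), total $1638M.
VCG payment = (others' best without OrbitCom) − (others' welfare with OrbitCom) = 1638 − 1351 = $287M.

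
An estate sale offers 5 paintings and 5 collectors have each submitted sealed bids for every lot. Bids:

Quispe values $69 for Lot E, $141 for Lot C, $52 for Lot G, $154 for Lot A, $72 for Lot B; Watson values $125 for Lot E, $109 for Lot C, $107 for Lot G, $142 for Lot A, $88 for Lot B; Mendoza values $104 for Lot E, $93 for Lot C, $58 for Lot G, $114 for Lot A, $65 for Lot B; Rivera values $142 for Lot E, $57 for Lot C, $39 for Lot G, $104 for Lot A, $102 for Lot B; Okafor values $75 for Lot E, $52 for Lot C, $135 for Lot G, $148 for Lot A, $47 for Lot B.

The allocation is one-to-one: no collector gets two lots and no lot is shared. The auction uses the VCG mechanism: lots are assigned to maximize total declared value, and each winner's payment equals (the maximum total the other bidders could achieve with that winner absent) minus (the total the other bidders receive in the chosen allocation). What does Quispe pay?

Quispe pays $28.

Efficient allocation: Quispe→Lot C ($141), Watson→Lot A ($142), Mendoza→Lot B ($65), Rivera→Lot E ($142), Okafor→Lot G ($135); total welfare W = $625.
Quispe receives Lot C at value $141, so the others get W − 141 = $484.
Without Quispe: best allocation of the remaining 4 bidders over all 5 lots is Watson→Lot A ($142), Mendoza→Lot C ($93), Rivera→Lot E ($142), Okafor→Lot G ($135), total $512.
VCG payment = (others' best without Quispe) − (others' welfare with Quispe) = 512 − 484 = $28.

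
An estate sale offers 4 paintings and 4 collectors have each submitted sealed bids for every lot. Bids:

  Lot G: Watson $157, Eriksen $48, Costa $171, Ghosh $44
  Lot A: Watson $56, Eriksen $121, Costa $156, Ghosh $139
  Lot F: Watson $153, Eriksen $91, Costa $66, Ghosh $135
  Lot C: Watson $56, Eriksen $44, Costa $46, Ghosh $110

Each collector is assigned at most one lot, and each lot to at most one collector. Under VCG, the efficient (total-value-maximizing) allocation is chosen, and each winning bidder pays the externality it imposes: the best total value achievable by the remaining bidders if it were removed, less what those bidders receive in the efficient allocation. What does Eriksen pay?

Efficient allocation: Watson→Lot F ($153), Eriksen→Lot A ($121), Costa→Lot G ($171), Ghosh→Lot C ($110); total welfare W = $555.
Eriksen receives Lot A at value $121, so the others get W − 121 = $434.
Without Eriksen: best allocation of the remaining 3 bidders over all 4 lots is Watson→Lot F ($153), Costa→Lot G ($171), Ghosh→Lot A ($139), total $463.
VCG payment = (others' best without Eriksen) − (others' welfare with Eriksen) = 463 − 434 = $29.

Eriksen pays $29.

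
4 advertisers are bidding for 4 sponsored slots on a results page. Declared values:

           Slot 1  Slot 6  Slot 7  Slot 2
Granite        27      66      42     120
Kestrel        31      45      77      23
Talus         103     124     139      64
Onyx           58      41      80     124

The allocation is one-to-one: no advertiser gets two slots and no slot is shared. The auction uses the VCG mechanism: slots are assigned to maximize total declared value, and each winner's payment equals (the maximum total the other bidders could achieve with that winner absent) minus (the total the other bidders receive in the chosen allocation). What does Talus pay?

Talus pays $12.

Efficient allocation: Granite→Slot 2 ($120), Kestrel→Slot 7 ($77), Talus→Slot 6 ($124), Onyx→Slot 1 ($58); total welfare W = $379.
Talus receives Slot 6 at value $124, so the others get W − 124 = $255.
Without Talus: best allocation of the remaining 3 bidders over all 4 slots is Granite→Slot 6 ($66), Kestrel→Slot 7 ($77), Onyx→Slot 2 ($124), total $267.
VCG payment = (others' best without Talus) − (others' welfare with Talus) = 267 − 255 = $12.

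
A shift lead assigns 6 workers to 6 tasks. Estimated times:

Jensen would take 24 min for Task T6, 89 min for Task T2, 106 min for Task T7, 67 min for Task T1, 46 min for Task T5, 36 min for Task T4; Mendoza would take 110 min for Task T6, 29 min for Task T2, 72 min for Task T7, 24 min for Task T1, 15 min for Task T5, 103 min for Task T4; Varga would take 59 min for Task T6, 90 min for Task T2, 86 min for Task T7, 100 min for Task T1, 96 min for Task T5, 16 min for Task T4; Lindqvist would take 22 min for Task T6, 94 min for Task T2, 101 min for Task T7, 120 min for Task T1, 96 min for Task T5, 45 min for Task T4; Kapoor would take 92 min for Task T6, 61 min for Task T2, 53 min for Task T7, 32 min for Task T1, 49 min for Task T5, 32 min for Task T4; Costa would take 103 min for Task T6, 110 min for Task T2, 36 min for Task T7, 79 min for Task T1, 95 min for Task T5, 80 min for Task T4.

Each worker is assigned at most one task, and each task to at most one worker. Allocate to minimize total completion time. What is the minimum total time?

Optimal: Jensen→Task T5 (46 min), Mendoza→Task T2 (29 min), Varga→Task T4 (16 min), Lindqvist→Task T6 (22 min), Kapoor→Task T1 (32 min), Costa→Task T7 (36 min) — total 46+29+16+22+32+36 = 181 min.
Next-best assignment: Jensen→Task T5, Mendoza→Task T1, Varga→Task T4, Lindqvist→Task T6, Kapoor→Task T2, Costa→Task T7 = 205 min.

Min total: 181 min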